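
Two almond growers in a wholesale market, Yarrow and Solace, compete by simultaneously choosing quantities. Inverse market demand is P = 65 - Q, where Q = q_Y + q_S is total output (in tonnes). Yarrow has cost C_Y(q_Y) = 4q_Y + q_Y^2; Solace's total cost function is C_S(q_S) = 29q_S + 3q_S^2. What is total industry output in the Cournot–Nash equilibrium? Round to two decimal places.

Yarrow's profit: π_Y = (65 - Q)q_Y - (4q_Y + q_Y²). Setting ∂π_Y/∂q_Y = 0: 61 - 4q_Y - (q_S) = 0.
Solace's profit: π_S = (65 - Q)q_S - (29q_S + 3q_S²). Setting ∂π_S/∂q_S = 0: 36 - 8q_S - (q_Y) = 0.
So q_Y = (61 - q_S)/4 and q_S = (36 - q_Y)/8.
Substituting one into the other gives q_Y = 452/31 and q_S = 83/31.
Total output Q = 452/31 + 83/31 = 535/31.

17.26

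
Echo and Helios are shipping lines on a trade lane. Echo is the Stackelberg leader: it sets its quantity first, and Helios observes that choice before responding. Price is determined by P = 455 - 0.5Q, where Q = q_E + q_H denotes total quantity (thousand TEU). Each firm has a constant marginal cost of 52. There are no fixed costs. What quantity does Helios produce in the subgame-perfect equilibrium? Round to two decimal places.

201.50

The follower Helios best-responds to any q_E: π_H = (455 - 0.5Q)q_H - 52q_H.
Setting the follower's marginal profit to zero, 403 - (1/2)q_E - q_H = 0, i.e. q_H = (403 - (1/2)q_E).
Echo substitutes q_H(q_E) into its own profit: π_E = q_E(455 - (1/2)q_E - (403 - (1/2)q_E)/2) - 52q_E = (507/2 - (1/4)q_E)q_E - 52q_E.
The leader's first-order condition 403/2 - (1/2)q_E = 0 yields q_E = 403.
Then q_H = (403 - (1/2)·403) = 403/2.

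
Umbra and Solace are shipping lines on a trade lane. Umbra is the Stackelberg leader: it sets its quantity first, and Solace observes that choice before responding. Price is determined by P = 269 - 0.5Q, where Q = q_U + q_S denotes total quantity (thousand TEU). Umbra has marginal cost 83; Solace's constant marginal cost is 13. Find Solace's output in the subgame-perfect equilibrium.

The follower Solace best-responds to any q_U: π_S = (269 - 0.5Q)q_S - 13q_S.
Follower FOC: 256 - (1/2)q_U - q_S = 0, so q_S(q_U) = (256 - (1/2)q_U).
The leader anticipates this reaction. Substituting into P = 269 - 0.5Q gives P = 141 - (1/4)q_U, so π_U = (141 - (1/4)q_U)q_U - 83q_U.
Maximising: ∂π_U/∂q_U = 58 - (1/2)q_U = 0, giving q_U = 116.
Then q_S = (256 - (1/2)·116) = 198.

198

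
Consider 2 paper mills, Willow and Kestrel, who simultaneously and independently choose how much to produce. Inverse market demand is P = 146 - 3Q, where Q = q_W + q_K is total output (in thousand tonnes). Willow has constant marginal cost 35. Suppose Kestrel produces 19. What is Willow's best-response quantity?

9

With the rival's output fixed at 19, Willow's profit is π_W = (146 - 3·19 - 3q_W)q_W - (35q_W) = (89 - 3q_W)q_W - (35q_W).
∂π_W/∂q_W = 54 - 6q_W = 0, so q_W = 9.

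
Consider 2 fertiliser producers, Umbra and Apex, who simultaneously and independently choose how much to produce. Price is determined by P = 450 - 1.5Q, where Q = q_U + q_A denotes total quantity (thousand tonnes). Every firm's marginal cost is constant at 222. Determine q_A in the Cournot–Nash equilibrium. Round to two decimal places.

Each firm earns π_i = (450 - 1.5Q)q_i - 222q_i.
Setting ∂π_i/∂q_i = 0 with rivals' quantities fixed: 228 - 3q_i - (3/2)q_j = 0.
With identical firms every q_j equals q_i, so q_j = q_i and 228 = (9/2)q_i, giving q_i = 152/3.

50.67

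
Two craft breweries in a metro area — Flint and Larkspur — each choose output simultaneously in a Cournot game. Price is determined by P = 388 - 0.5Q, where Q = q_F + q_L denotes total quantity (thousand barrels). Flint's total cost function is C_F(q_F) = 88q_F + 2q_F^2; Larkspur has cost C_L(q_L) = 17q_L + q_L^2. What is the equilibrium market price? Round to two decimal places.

Flint's profit: π_F = (388 - 0.5Q)q_F - (88q_F + 2q_F²). Setting ∂π_F/∂q_F = 0: 300 - 5q_F - (1/2)(q_L) = 0.
Larkspur's profit: π_L = (388 - 0.5Q)q_L - (17q_L + q_L²). Setting ∂π_L/∂q_L = 0: 371 - 3q_L - (1/2)(q_F) = 0.
Best responses: q_F = (300 - (1/2)q_L)/5, q_L = (371 - (1/2)q_F)/3.
Substituting one into the other gives q_F = 48.4407 and q_L = 115.5932.
Total output Q = 164.0339, so price P = 388 - (1/2)·164.0339 = 305.9831.

305.98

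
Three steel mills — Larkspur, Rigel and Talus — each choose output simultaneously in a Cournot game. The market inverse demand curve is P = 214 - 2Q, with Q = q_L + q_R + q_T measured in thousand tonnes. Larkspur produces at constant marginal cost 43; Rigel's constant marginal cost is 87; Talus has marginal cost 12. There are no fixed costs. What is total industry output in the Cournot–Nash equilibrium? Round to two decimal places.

62.50

Larkspur's profit: π_L = (214 - 2Q)q_L - (43q_L). Setting ∂π_L/∂q_L = 0: 171 - 4q_L - 2(q_R + q_T) = 0.
Rigel's profit: π_R = (214 - 2Q)q_R - (87q_R). Setting ∂π_R/∂q_R = 0: 127 - 4q_R - 2(q_L + q_T) = 0.
Talus's first-order condition: 202 - 4q_T - 2(q_L + q_R) = 0.
Summing all 3 equations gives 500 − 8Q = 0, hence Q = 125/2.
Back-substituting: q_L = (171 − 125)/2 = 23, q_R = (127 − 125)/2 = 1, q_T = (202 − 125)/2 = 77/2.
Total output Q = 23 + 1 + 77/2 = 125/2.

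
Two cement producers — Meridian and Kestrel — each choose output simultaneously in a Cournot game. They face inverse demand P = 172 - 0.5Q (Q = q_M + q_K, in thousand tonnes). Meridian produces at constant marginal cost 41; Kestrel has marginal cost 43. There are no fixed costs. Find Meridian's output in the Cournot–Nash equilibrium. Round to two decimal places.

Meridian's profit: π_M = (172 - 0.5Q)q_M - (41q_M). Setting ∂π_M/∂q_M = 0: 131 - q_M - (1/2)(q_K) = 0.
Kestrel's profit: π_K = (172 - 0.5Q)q_K - (43q_K). Setting ∂π_K/∂q_K = 0: 129 - q_K - (1/2)(q_M) = 0.
Rearranging gives the reaction functions q_M = (131 - (1/2)q_K) and q_K = (129 - (1/2)q_M).
Solving the pair: q_M = 266/3, q_K = 254/3.

88.67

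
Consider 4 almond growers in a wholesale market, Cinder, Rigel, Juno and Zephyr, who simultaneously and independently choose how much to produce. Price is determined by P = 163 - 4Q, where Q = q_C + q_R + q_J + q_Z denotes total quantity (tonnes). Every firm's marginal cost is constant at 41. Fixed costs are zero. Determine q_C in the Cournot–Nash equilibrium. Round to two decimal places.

6.10

A representative firm's profit is π_i = q_i(163 - 4Q) - 41q_i.
First-order condition (treating rivals' output as given): 122 - 8q_i - 4·Σ_{j≠i} q_j = 0.
With identical firms every q_j equals q_i, so Σ_{j≠i} q_j = 3q_i and 122 = 20q_i, giving q_i = 61/10.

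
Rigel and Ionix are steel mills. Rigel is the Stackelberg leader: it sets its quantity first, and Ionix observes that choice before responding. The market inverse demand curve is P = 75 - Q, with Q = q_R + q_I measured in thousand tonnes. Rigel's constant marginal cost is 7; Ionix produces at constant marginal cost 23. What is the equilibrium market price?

Solve by backward induction. Given q_R, the follower Ionix maximises π_I = (75 - q_R - q_I)q_I - 23q_I.
∂π_I/∂q_I = 52 - q_R - 2q_I = 0 gives the reaction function q_I = (52 - q_R)/2.
Rigel substitutes q_I(q_R) into its own profit: π_R = q_R(75 - q_R - (52 - q_R)/2) - 7q_R = (49 - (1/2)q_R)q_R - 7q_R.
The leader's first-order condition 42 - q_R = 0 yields q_R = 42.
Then q_I = (52 - 42)/2 = 5.
Total output Q = 47, so price P = 75 - 47 = 28.

28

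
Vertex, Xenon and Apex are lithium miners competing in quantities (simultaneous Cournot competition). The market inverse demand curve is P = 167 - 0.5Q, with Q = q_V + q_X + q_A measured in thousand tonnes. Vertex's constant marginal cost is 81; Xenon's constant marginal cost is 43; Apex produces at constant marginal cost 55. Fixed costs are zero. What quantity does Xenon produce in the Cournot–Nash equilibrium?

87

Vertex's profit: π_V = (167 - 0.5Q)q_V - (81q_V). Setting ∂π_V/∂q_V = 0: 86 - q_V - (1/2)(q_X + q_A) = 0.
Xenon's first-order condition: 124 - q_X - (1/2)(q_V + q_A) = 0.
Apex's profit: π_A = (167 - 0.5Q)q_A - (55q_A). Setting ∂π_A/∂q_A = 0: 112 - q_A - (1/2)(q_V + q_X) = 0.
Adding the 3 conditions: 322 − Q − Q = 0, i.e. Q = 161.
Back-substituting: q_V = (86 − 161/2)/(1/2) = 11, q_X = (124 − 161/2)/(1/2) = 87, q_A = (112 − 161/2)/(1/2) = 63.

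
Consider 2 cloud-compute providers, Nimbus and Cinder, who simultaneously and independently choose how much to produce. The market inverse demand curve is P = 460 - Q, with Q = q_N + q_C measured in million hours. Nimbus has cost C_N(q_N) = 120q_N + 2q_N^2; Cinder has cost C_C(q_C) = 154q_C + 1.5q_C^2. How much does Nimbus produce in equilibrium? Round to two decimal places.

Nimbus's profit: π_N = (460 - Q)q_N - (120q_N + 2q_N²). Setting ∂π_N/∂q_N = 0: 340 - 6q_N - (q_C) = 0.
Cinder's profit: π_C = (460 - Q)q_C - (154q_C + (3/2)q_C²). Setting ∂π_C/∂q_C = 0: 306 - 5q_C - (q_N) = 0.
So q_N = (340 - q_C)/6 and q_C = (306 - q_N)/5.
Substituting one into the other gives q_N = 1394/29 and q_C = 1496/29.

48.07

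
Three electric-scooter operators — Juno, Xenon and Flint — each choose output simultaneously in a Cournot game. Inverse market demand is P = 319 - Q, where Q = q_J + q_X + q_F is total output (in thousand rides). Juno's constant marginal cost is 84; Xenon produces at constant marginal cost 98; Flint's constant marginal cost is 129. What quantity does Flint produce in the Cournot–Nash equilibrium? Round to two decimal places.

Juno's profit: π_J = (319 - Q)q_J - (84q_J). Setting ∂π_J/∂q_J = 0: 235 - 2q_J - (q_X + q_F) = 0.
Xenon's profit: π_X = (319 - Q)q_X - (98q_X). Setting ∂π_X/∂q_X = 0: 221 - 2q_X - (q_J + q_F) = 0.
Flint's first-order condition: 190 - 2q_F - (q_J + q_X) = 0.
Adding the 3 first-order conditions: 646 − 4Q = 0, so Q = 323/2.
Back-substituting: q_J = (235 − 323/2) = 147/2, q_X = (221 − 323/2) = 119/2, q_F = (190 − 323/2) = 57/2.

28.50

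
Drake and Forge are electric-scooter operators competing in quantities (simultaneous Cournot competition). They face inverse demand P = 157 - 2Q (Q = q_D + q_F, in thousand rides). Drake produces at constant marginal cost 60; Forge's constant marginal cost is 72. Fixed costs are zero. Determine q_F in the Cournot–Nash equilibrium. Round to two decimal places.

Drake's profit: π_D = (157 - 2Q)q_D - (60q_D). Setting ∂π_D/∂q_D = 0: 97 - 4q_D - 2(q_F) = 0.
Forge's profit: π_F = (157 - 2Q)q_F - (72q_F). Setting ∂π_F/∂q_F = 0: 85 - 4q_F - 2(q_D) = 0.
Best responses: q_D = (97 - 2q_F)/4, q_F = (85 - 2q_D)/4.
Solving the pair: q_D = 109/6, q_F = 73/6.

12.17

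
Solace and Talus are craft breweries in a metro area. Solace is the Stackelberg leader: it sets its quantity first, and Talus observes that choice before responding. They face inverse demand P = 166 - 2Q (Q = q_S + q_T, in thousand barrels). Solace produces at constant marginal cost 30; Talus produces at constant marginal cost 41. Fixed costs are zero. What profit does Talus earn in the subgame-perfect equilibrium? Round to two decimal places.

331.53

Solve by backward induction. Given q_S, the follower Talus maximises π_T = (166 - 2q_S - 2q_T)q_T - 41q_T.
Follower FOC: 125 - 2q_S - 4q_T = 0, so q_T(q_S) = (125 - 2q_S)/4.
Solace substitutes q_T(q_S) into its own profit: π_S = q_S(166 - 2q_S - (125 - 2q_S)/2) - 30q_S = (207/2 - q_S)q_S - 30q_S.
The leader's first-order condition 147/2 - 2q_S = 0 yields q_S = 147/4.
Then q_T = (125 - 2·(147/4))/4 = 103/8.
Price P = 166 - 2·(397/8) = 267/4.
Talus's profit: (267/4 - 41)·(103/8) = 331.5313.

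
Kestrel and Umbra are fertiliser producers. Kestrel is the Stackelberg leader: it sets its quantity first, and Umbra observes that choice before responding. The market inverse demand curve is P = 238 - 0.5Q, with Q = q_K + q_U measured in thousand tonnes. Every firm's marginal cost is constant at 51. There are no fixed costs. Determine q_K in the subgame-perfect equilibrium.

The follower Umbra best-responds to any q_K: π_U = (238 - 0.5Q)q_U - 51q_U.
Follower FOC: 187 - (1/2)q_K - q_U = 0, so q_U(q_K) = (187 - (1/2)q_K).
Kestrel substitutes q_U(q_K) into its own profit: π_K = q_K(238 - (1/2)q_K - (187 - (1/2)q_K)/2) - 51q_K = (289/2 - (1/4)q_K)q_K - 51q_K.
The leader's first-order condition 187/2 - (1/2)q_K = 0 yields q_K = 187.
Then q_U = (187 - (1/2)·187) = 187/2.

187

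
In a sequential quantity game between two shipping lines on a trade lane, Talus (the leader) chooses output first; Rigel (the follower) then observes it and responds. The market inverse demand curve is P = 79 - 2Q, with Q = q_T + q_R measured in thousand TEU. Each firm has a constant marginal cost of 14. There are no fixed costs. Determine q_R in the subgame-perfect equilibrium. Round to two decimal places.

8.13

Solve by backward induction. Given q_T, the follower Rigel maximises π_R = (79 - 2q_T - 2q_R)q_R - 14q_R.
Setting the follower's marginal profit to zero, 65 - 2q_T - 4q_R = 0, i.e. q_R = (65 - 2q_T)/4.
The leader anticipates this reaction. Substituting into P = 79 - 2Q gives P = 93/2 - q_T, so π_T = (93/2 - q_T)q_T - 14q_T.
Leader FOC: 65/2 - 2q_T = 0, so q_T = 65/4.
Then q_R = (65 - 2·(65/4))/4 = 65/8.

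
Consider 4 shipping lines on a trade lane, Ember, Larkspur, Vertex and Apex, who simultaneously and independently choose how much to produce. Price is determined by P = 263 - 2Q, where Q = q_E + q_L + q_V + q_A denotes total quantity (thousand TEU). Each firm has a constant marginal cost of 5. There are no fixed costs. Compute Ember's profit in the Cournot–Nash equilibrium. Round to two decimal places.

Each firm earns π_i = (263 - 2Q)q_i - 5q_i.
Setting ∂π_i/∂q_i = 0 with rivals' quantities fixed: 258 - 4q_i - 2·Σ_{j≠i} q_j = 0.
By symmetry each firm produces the same amount; substituting Σ_{j≠i} q_j = 3q_i yields q_i = 258/10 = 129/5.
Price P = 263 - 2·(516/5) = 283/5.
Ember's profit: (283/5 - 5)·(129/5) = 1331.2800.

1331.28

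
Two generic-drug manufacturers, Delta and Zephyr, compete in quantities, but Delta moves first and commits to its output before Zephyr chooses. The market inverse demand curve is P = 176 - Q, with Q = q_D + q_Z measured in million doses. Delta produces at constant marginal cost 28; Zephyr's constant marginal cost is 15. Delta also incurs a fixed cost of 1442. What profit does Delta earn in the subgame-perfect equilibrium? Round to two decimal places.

Solve by backward induction. Given q_D, the follower Zephyr maximises π_Z = (176 - q_D - q_Z)q_Z - 15q_Z.
∂π_Z/∂q_Z = 161 - q_D - 2q_Z = 0 gives the reaction function q_Z = (161 - q_D)/2.
The leader anticipates this reaction. Substituting into P = 176 - Q gives P = 191/2 - (1/2)q_D, so π_D = (191/2 - (1/2)q_D)q_D - 28q_D.
Leader FOC: 135/2 - q_D = 0, so q_D = 135/2.
Then q_Z = (161 - 135/2)/2 = 187/4.
Price P = 176 - 457/4 = 247/4.
Delta's profit: (247/4 - 28)·(135/2) - 1442 = 836.1250.

836.13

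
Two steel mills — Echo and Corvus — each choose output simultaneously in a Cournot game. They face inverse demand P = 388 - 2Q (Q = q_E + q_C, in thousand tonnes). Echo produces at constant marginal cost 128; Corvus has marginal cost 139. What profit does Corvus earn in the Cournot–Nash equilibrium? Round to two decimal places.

Echo's profit: π_E = (388 - 2Q)q_E - (128q_E). Setting ∂π_E/∂q_E = 0: 260 - 4q_E - 2(q_C) = 0.
Corvus's profit: π_C = (388 - 2Q)q_C - (139q_C). Setting ∂π_C/∂q_C = 0: 249 - 4q_C - 2(q_E) = 0.
Rearranging gives the reaction functions q_E = (260 - 2q_C)/4 and q_C = (249 - 2q_E)/4.
Substituting one into the other gives q_E = 271/6 and q_C = 119/3.
Price P = 388 - 2·(509/6) = 655/3.
Corvus's profit: (655/3 - 139)·(119/3) = 3146.8889.

3146.89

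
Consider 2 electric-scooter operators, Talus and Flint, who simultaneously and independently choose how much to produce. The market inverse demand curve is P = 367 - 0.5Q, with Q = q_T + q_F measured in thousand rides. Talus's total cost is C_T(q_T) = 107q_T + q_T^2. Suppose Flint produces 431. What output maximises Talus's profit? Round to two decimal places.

With the rival's output fixed at 431, Talus's profit is π_T = (367 - (1/2)·431 - (1/2)q_T)q_T - (107q_T + q_T²) = (303/2 - (1/2)q_T)q_T - (107q_T + q_T²).
∂π_T/∂q_T = 89/2 - 3q_T = 0, so q_T = 89/6.

14.83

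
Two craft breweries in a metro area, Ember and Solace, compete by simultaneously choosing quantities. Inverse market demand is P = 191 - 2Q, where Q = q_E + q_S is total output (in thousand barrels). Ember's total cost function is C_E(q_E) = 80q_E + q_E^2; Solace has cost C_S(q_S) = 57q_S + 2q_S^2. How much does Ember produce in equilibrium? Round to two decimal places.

14.09

Ember's profit: π_E = (191 - 2Q)q_E - (80q_E + q_E²). Setting ∂π_E/∂q_E = 0: 111 - 6q_E - 2(q_S) = 0.
Solace's profit: π_S = (191 - 2Q)q_S - (57q_S + 2q_S²). Setting ∂π_S/∂q_S = 0: 134 - 8q_S - 2(q_E) = 0.
Rearranging gives the reaction functions q_E = (111 - 2q_S)/6 and q_S = (134 - 2q_E)/8.
Substituting one into the other gives q_E = 155/11 and q_S = 291/22.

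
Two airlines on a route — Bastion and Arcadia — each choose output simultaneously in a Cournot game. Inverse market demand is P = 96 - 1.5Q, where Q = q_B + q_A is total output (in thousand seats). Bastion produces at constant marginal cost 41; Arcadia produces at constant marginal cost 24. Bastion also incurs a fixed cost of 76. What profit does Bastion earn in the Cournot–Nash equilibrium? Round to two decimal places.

30.96

Bastion's profit: π_B = (96 - 1.5Q)q_B - (41q_B). Setting ∂π_B/∂q_B = 0: 55 - 3q_B - (3/2)(q_A) = 0.
Arcadia's first-order condition: 72 - 3q_A - (3/2)(q_B) = 0.
Rearranging gives the reaction functions q_B = (55 - (3/2)q_A)/3 and q_A = (72 - (3/2)q_B)/3.
Substituting one into the other gives q_B = 76/9 and q_A = 178/9.
Price P = 96 - (3/2)·(254/9) = 161/3.
Bastion's profit: (161/3 - 41)·(76/9) - 76 = 836/27.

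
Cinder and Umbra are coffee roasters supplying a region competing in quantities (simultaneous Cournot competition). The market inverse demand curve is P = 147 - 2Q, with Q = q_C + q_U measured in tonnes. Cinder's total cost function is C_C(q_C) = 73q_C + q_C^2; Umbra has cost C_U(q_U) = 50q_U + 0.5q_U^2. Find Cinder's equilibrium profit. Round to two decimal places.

137.47

Cinder's profit: π_C = (147 - 2Q)q_C - (73q_C + q_C²). Setting ∂π_C/∂q_C = 0: 74 - 6q_C - 2(q_U) = 0.
Umbra's first-order condition: 97 - 5q_U - 2(q_C) = 0.
Best responses: q_C = (74 - 2q_U)/6, q_U = (97 - 2q_C)/5.
Substituting one into the other gives q_C = 88/13 and q_U = 217/13.
Price P = 147 - 2·(305/13) = 1301/13.
Cinder's profit: (1301/13)·(88/13) - 73·(88/13) - (88/13)² = 137.4675.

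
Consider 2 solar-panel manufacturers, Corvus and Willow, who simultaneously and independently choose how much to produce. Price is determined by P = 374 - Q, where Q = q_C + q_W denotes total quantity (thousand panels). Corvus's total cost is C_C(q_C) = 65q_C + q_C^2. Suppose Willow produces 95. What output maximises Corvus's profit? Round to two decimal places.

With the rival's output fixed at 95, Corvus's profit is π_C = (374 - 95 - q_C)q_C - (65q_C + q_C²) = (279 - q_C)q_C - (65q_C + q_C²).
∂π_C/∂q_C = 214 - 4q_C = 0, so q_C = 107/2.

53.50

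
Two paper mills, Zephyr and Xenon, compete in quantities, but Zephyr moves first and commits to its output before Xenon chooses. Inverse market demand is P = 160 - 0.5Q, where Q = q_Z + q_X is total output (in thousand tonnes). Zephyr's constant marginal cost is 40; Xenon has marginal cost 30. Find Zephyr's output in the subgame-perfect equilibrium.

The follower Xenon best-responds to any q_Z: π_X = (160 - 0.5Q)q_X - 30q_X.
Setting the follower's marginal profit to zero, 130 - (1/2)q_Z - q_X = 0, i.e. q_X = (130 - (1/2)q_Z).
The leader anticipates this reaction. Substituting into P = 160 - 0.5Q gives P = 95 - (1/4)q_Z, so π_Z = (95 - (1/4)q_Z)q_Z - 40q_Z.
Leader FOC: 55 - (1/2)q_Z = 0, so q_Z = 110.
Then q_X = (130 - (1/2)·110) = 75.

110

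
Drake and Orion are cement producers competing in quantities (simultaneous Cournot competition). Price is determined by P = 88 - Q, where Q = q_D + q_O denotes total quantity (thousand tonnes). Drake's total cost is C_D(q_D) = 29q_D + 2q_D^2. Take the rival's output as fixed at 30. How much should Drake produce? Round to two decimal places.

With the rival's output fixed at 30, Drake's profit is π_D = (88 - 30 - q_D)q_D - (29q_D + 2q_D²) = (58 - q_D)q_D - (29q_D + 2q_D²).
∂π_D/∂q_D = 29 - 6q_D = 0, so q_D = 29/6.

4.83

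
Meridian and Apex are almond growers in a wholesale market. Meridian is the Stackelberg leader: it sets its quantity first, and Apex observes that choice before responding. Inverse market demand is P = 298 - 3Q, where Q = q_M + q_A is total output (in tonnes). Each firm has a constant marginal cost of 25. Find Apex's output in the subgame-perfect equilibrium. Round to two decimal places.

22.75

Solve by backward induction. Given q_M, the follower Apex maximises π_A = (298 - 3q_M - 3q_A)q_A - 25q_A.
Follower FOC: 273 - 3q_M - 6q_A = 0, so q_A(q_M) = (273 - 3q_M)/6.
Meridian substitutes q_A(q_M) into its own profit: π_M = q_M(298 - 3q_M - (273 - 3q_M)/2) - 25q_M = (323/2 - (3/2)q_M)q_M - 25q_M.
Maximising: ∂π_M/∂q_M = 273/2 - 3q_M = 0, giving q_M = 91/2.
Then q_A = (273 - 3·(91/2))/6 = 91/4.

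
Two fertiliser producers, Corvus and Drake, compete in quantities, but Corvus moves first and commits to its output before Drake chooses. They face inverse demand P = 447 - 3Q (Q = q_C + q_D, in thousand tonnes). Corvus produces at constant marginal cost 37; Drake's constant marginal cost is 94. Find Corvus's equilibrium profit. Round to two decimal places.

9087.04

Solve by backward induction. Given q_C, the follower Drake maximises π_D = (447 - 3q_C - 3q_D)q_D - 94q_D.
Setting the follower's marginal profit to zero, 353 - 3q_C - 6q_D = 0, i.e. q_D = (353 - 3q_C)/6.
The leader anticipates this reaction. Substituting into P = 447 - 3Q gives P = 541/2 - (3/2)q_C, so π_C = (541/2 - (3/2)q_C)q_C - 37q_C.
Maximising: ∂π_C/∂q_C = 467/2 - 3q_C = 0, giving q_C = 467/6.
Then q_D = (353 - 3·(467/6))/6 = 239/12.
Price P = 447 - 3·(391/4) = 615/4.
Corvus's profit: (615/4 - 37)·(467/6) = 9087.0417.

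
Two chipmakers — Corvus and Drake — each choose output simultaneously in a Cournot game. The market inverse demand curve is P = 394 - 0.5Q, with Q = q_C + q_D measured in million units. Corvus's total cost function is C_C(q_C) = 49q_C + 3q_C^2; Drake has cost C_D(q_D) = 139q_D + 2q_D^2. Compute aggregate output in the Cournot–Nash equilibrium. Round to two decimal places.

Corvus's profit: π_C = (394 - 0.5Q)q_C - (49q_C + 3q_C²). Setting ∂π_C/∂q_C = 0: 345 - 7q_C - (1/2)(q_D) = 0.
Drake's profit: π_D = (394 - 0.5Q)q_D - (139q_D + 2q_D²). Setting ∂π_D/∂q_D = 0: 255 - 5q_D - (1/2)(q_C) = 0.
Best responses: q_C = (345 - (1/2)q_D)/7, q_D = (255 - (1/2)q_C)/5.
Solving the pair: q_C = 45.9712, q_D = 46.4029.
Total output Q = 45.9712 + 46.4029 = 92.3741.

92.37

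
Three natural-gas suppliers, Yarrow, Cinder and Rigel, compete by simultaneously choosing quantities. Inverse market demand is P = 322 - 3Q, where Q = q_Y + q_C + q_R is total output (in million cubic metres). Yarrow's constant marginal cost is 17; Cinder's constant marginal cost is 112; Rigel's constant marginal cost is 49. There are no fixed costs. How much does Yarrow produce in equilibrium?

36

Yarrow's profit: π_Y = (322 - 3Q)q_Y - (17q_Y). Setting ∂π_Y/∂q_Y = 0: 305 - 6q_Y - 3(q_C + q_R) = 0.
Cinder's profit: π_C = (322 - 3Q)q_C - (112q_C). Setting ∂π_C/∂q_C = 0: 210 - 6q_C - 3(q_Y + q_R) = 0.
Rigel's first-order condition: 273 - 6q_R - 3(q_Y + q_C) = 0.
Adding the 3 conditions: 788 − 6Q − 6Q = 0, i.e. Q = 197/3.
Back-substituting: q_Y = (305 − 197)/3 = 36, q_C = (210 − 197)/3 = 13/3, q_R = (273 − 197)/3 = 76/3.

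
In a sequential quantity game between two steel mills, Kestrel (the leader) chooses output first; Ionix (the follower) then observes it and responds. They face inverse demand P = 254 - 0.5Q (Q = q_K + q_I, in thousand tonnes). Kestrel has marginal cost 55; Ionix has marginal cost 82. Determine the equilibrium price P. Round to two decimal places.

The follower Ionix best-responds to any q_K: π_I = (254 - 0.5Q)q_I - 82q_I.
Setting the follower's marginal profit to zero, 172 - (1/2)q_K - q_I = 0, i.e. q_I = (172 - (1/2)q_K).
Kestrel substitutes q_I(q_K) into its own profit: π_K = q_K(254 - (1/2)q_K - (172 - (1/2)q_K)/2) - 55q_K = (168 - (1/4)q_K)q_K - 55q_K.
Maximising: ∂π_K/∂q_K = 113 - (1/2)q_K = 0, giving q_K = 226.
Then q_I = (172 - (1/2)·226) = 59.
Total output Q = 285, so price P = 254 - (1/2)·285 = 223/2.

111.50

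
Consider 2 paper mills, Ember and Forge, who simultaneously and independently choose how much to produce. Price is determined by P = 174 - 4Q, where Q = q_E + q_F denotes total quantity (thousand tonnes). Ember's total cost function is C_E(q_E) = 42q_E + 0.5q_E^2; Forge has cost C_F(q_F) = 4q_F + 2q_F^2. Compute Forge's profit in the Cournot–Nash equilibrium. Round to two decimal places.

Ember's profit: π_E = (174 - 4Q)q_E - (42q_E + (1/2)q_E²). Setting ∂π_E/∂q_E = 0: 132 - 9q_E - 4(q_F) = 0.
Forge's first-order condition: 170 - 12q_F - 4(q_E) = 0.
Best responses: q_E = (132 - 4q_F)/9, q_F = (170 - 4q_E)/12.
Substituting one into the other gives q_E = 226/23 and q_F = 501/46.
Price P = 174 - 4·(953/46) = 91.1304.
Forge's profit: 91.1304·(501/46) - 4·(501/46) - 2(501/46)² = 711.7231.

711.72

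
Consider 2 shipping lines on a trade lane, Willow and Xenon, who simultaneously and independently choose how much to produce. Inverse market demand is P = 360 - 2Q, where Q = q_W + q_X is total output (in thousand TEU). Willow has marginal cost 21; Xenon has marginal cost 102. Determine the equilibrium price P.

Willow's profit: π_W = (360 - 2Q)q_W - (21q_W). Setting ∂π_W/∂q_W = 0: 339 - 4q_W - 2(q_X) = 0.
Xenon's profit: π_X = (360 - 2Q)q_X - (102q_X). Setting ∂π_X/∂q_X = 0: 258 - 4q_X - 2(q_W) = 0.
Best responses: q_W = (339 - 2q_X)/4, q_X = (258 - 2q_W)/4.
Substituting one into the other gives q_W = 70 and q_X = 59/2.
Total output Q = 199/2, so price P = 360 - 2·(199/2) = 161.

161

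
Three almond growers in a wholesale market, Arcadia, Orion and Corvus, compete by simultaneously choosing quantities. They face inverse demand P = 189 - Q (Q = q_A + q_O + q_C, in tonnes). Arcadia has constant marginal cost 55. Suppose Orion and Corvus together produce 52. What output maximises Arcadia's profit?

41

With rivals' combined output fixed at 52, Arcadia's profit is π_A = (189 - 52 - q_A)q_A - (55q_A) = (137 - q_A)q_A - (55q_A).
∂π_A/∂q_A = 82 - 2q_A = 0, so q_A = 41.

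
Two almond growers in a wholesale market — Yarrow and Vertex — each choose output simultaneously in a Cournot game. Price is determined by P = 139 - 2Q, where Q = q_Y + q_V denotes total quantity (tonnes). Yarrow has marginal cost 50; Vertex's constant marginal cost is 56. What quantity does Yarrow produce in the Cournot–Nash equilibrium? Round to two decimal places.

15.83

Yarrow's profit: π_Y = (139 - 2Q)q_Y - (50q_Y). Setting ∂π_Y/∂q_Y = 0: 89 - 4q_Y - 2(q_V) = 0.
Vertex's first-order condition: 83 - 4q_V - 2(q_Y) = 0.
Rearranging gives the reaction functions q_Y = (89 - 2q_V)/4 and q_V = (83 - 2q_Y)/4.
Substituting one into the other gives q_Y = 95/6 and q_V = 77/6.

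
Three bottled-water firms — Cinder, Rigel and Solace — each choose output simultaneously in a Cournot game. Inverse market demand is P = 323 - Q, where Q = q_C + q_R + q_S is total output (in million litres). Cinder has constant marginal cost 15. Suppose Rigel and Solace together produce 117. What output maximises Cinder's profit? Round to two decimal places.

95.50

With rivals' combined output fixed at 117, Cinder's profit is π_C = (323 - 117 - q_C)q_C - (15q_C) = (206 - q_C)q_C - (15q_C).
∂π_C/∂q_C = 191 - 2q_C = 0, so q_C = 191/2.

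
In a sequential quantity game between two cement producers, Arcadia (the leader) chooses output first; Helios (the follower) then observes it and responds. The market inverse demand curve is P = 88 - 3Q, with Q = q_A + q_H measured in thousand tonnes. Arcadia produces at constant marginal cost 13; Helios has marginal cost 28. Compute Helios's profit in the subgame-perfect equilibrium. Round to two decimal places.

18.75

The follower Helios best-responds to any q_A: π_H = (88 - 3Q)q_H - 28q_H.
Follower FOC: 60 - 3q_A - 6q_H = 0, so q_H(q_A) = (60 - 3q_A)/6.
Arcadia substitutes q_H(q_A) into its own profit: π_A = q_A(88 - 3q_A - (60 - 3q_A)/2) - 13q_A = (58 - (3/2)q_A)q_A - 13q_A.
Maximising: ∂π_A/∂q_A = 45 - 3q_A = 0, giving q_A = 15.
Then q_H = (60 - 3·15)/6 = 5/2.
Price P = 88 - 3·(35/2) = 71/2.
Helios's profit: (71/2 - 28)·(5/2) = 75/4.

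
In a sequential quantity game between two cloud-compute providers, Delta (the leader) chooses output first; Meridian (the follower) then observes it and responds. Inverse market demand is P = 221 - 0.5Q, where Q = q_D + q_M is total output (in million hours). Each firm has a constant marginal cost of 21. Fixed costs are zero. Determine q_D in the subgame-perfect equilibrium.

Solve by backward induction. Given q_D, the follower Meridian maximises π_M = (221 - (1/2)q_D - (1/2)q_M)q_M - 21q_M.
Follower FOC: 200 - (1/2)q_D - q_M = 0, so q_M(q_D) = (200 - (1/2)q_D).
Delta substitutes q_M(q_D) into its own profit: π_D = q_D(221 - (1/2)q_D - (200 - (1/2)q_D)/2) - 21q_D = (121 - (1/4)q_D)q_D - 21q_D.
The leader's first-order condition 100 - (1/2)q_D = 0 yields q_D = 200.
Then q_M = (200 - (1/2)·200) = 100.

200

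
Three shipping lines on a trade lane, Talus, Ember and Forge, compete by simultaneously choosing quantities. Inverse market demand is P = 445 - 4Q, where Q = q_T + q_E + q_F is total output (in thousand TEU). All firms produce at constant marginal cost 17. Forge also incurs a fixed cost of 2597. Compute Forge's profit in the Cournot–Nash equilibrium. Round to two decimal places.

Each firm earns π_i = (445 - 4Q)q_i - 17q_i.
Setting ∂π_i/∂q_i = 0 with rivals' quantities fixed: 428 - 8q_i - 4·Σ_{j≠i} q_j = 0.
With identical firms every q_j equals q_i, so Σ_{j≠i} q_j = 2q_i and 428 = 16q_i, giving q_i = 107/4.
Price P = 445 - 4·(321/4) = 124.
Forge's profit: (124 - 17)·(107/4) - 2597 = 1061/4.

265.25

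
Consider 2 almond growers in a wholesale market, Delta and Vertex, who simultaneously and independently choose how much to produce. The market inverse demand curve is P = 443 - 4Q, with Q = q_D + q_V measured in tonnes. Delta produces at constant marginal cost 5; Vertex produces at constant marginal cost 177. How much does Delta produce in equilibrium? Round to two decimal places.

50.83

Delta's profit: π_D = (443 - 4Q)q_D - (5q_D). Setting ∂π_D/∂q_D = 0: 438 - 8q_D - 4(q_V) = 0.
Vertex's profit: π_V = (443 - 4Q)q_V - (177q_V). Setting ∂π_V/∂q_V = 0: 266 - 8q_V - 4(q_D) = 0.
Best responses: q_D = (438 - 4q_V)/8, q_V = (266 - 4q_D)/8.
Substituting one into the other gives q_D = 305/6 and q_V = 47/6.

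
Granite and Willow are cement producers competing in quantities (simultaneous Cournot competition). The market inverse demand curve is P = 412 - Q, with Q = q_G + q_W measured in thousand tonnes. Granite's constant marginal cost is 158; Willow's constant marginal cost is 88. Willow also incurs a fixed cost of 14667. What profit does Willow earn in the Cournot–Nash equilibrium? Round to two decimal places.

Granite's profit: π_G = (412 - Q)q_G - (158q_G). Setting ∂π_G/∂q_G = 0: 254 - 2q_G - (q_W) = 0.
Willow's first-order condition: 324 - 2q_W - (q_G) = 0.
Rearranging gives the reaction functions q_G = (254 - q_W)/2 and q_W = (324 - q_G)/2.
Solving the pair: q_G = 184/3, q_W = 394/3.
Price P = 412 - 578/3 = 658/3.
Willow's profit: (658/3 - 88)·(394/3) - 14667 = 2581.4444.

2581.44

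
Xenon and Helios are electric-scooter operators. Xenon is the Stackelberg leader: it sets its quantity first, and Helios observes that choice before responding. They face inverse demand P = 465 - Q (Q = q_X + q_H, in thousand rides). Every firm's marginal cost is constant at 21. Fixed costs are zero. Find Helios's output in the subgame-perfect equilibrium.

111

The follower Helios best-responds to any q_X: π_H = (465 - Q)q_H - 21q_H.
Setting the follower's marginal profit to zero, 444 - q_X - 2q_H = 0, i.e. q_H = (444 - q_X)/2.
The leader anticipates this reaction. Substituting into P = 465 - Q gives P = 243 - (1/2)q_X, so π_X = (243 - (1/2)q_X)q_X - 21q_X.
Maximising: ∂π_X/∂q_X = 222 - q_X = 0, giving q_X = 222.
Then q_H = (444 - 222)/2 = 111.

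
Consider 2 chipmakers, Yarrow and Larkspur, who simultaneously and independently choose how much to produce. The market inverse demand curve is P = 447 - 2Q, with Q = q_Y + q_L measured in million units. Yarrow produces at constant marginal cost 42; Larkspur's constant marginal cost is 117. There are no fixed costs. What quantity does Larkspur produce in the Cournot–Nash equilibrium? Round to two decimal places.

42.50

Yarrow's profit: π_Y = (447 - 2Q)q_Y - (42q_Y). Setting ∂π_Y/∂q_Y = 0: 405 - 4q_Y - 2(q_L) = 0.
Larkspur's first-order condition: 330 - 4q_L - 2(q_Y) = 0.
Best responses: q_Y = (405 - 2q_L)/4, q_L = (330 - 2q_Y)/4.
Solving the pair: q_Y = 80, q_L = 85/2.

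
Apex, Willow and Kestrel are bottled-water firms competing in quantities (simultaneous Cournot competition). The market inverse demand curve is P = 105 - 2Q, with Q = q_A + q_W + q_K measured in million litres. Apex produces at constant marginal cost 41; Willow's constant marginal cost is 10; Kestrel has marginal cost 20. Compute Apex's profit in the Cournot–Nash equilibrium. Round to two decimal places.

4.50

Apex's profit: π_A = (105 - 2Q)q_A - (41q_A). Setting ∂π_A/∂q_A = 0: 64 - 4q_A - 2(q_W + q_K) = 0.
Willow's first-order condition: 95 - 4q_W - 2(q_A + q_K) = 0.
Kestrel's profit: π_K = (105 - 2Q)q_K - (20q_K). Setting ∂π_K/∂q_K = 0: 85 - 4q_K - 2(q_A + q_W) = 0.
Adding the 3 conditions: 244 − 4Q − 4Q = 0, i.e. Q = 61/2.
Back-substituting: q_A = (64 − 61)/2 = 3/2, q_W = (95 − 61)/2 = 17, q_K = (85 − 61)/2 = 12.
Price P = 105 - 2·(61/2) = 44.
Apex's profit: (44 - 41)·(3/2) = 9/2.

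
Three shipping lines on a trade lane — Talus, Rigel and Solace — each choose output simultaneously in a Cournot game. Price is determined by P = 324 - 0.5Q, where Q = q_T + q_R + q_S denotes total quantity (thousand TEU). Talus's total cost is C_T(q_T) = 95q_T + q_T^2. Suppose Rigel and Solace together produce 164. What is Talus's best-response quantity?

49

With rivals' combined output fixed at 164, Talus's profit is π_T = (324 - (1/2)·164 - (1/2)q_T)q_T - (95q_T + q_T²) = (242 - (1/2)q_T)q_T - (95q_T + q_T²).
∂π_T/∂q_T = 147 - 3q_T = 0, so q_T = 49.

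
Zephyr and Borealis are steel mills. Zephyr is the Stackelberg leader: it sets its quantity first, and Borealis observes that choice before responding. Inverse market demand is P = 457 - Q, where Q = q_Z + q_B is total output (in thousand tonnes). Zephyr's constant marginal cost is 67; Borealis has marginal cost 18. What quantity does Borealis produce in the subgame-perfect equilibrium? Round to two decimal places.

Solve by backward induction. Given q_Z, the follower Borealis maximises π_B = (457 - q_Z - q_B)q_B - 18q_B.
Setting the follower's marginal profit to zero, 439 - q_Z - 2q_B = 0, i.e. q_B = (439 - q_Z)/2.
The leader anticipates this reaction. Substituting into P = 457 - Q gives P = 475/2 - (1/2)q_Z, so π_Z = (475/2 - (1/2)q_Z)q_Z - 67q_Z.
Maximising: ∂π_Z/∂q_Z = 341/2 - q_Z = 0, giving q_Z = 341/2.
Then q_B = (439 - 341/2)/2 = 537/4.

134.25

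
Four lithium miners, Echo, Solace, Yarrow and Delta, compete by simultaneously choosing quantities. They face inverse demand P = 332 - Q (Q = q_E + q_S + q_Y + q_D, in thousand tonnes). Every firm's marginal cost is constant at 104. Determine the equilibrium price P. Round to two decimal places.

149.60

Each firm earns π_i = (332 - Q)q_i - 104q_i.
First-order condition (treating rivals' output as given): 228 - 2q_i - Σ_{j≠i} q_j = 0.
By symmetry each firm produces the same amount; substituting Σ_{j≠i} q_j = 3q_i yields q_i = 228/5.
Total output Q = 912/5, so price P = 332 - 912/5 = 748/5.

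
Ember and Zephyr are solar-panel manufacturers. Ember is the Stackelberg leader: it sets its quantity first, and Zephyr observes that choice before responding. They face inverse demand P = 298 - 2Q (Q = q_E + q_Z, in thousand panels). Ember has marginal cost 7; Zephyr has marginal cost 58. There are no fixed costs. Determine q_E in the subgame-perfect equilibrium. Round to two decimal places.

The follower Zephyr best-responds to any q_E: π_Z = (298 - 2Q)q_Z - 58q_Z.
Setting the follower's marginal profit to zero, 240 - 2q_E - 4q_Z = 0, i.e. q_Z = (240 - 2q_E)/4.
Ember substitutes q_Z(q_E) into its own profit: π_E = q_E(298 - 2q_E - (240 - 2q_E)/2) - 7q_E = (178 - q_E)q_E - 7q_E.
Maximising: ∂π_E/∂q_E = 171 - 2q_E = 0, giving q_E = 171/2.
Then q_Z = (240 - 2·(171/2))/4 = 69/4.

85.50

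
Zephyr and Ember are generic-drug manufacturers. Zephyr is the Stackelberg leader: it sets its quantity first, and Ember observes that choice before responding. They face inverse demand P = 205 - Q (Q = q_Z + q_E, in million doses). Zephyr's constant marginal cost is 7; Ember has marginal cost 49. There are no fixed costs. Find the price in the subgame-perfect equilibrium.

The follower Ember best-responds to any q_Z: π_E = (205 - Q)q_E - 49q_E.
Follower FOC: 156 - q_Z - 2q_E = 0, so q_E(q_Z) = (156 - q_Z)/2.
The leader anticipates this reaction. Substituting into P = 205 - Q gives P = 127 - (1/2)q_Z, so π_Z = (127 - (1/2)q_Z)q_Z - 7q_Z.
Leader FOC: 120 - q_Z = 0, so q_Z = 120.
Then q_E = (156 - 120)/2 = 18.
Total output Q = 138, so price P = 205 - 138 = 67.

67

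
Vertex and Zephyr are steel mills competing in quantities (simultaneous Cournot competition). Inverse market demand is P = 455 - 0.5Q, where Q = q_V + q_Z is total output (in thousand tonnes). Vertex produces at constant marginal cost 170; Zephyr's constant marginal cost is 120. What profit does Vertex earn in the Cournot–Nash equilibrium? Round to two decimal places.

Vertex's profit: π_V = (455 - 0.5Q)q_V - (170q_V). Setting ∂π_V/∂q_V = 0: 285 - q_V - (1/2)(q_Z) = 0.
Zephyr's profit: π_Z = (455 - 0.5Q)q_Z - (120q_Z). Setting ∂π_Z/∂q_Z = 0: 335 - q_Z - (1/2)(q_V) = 0.
So q_V = (285 - (1/2)q_Z) and q_Z = (335 - (1/2)q_V).
Solving the pair: q_V = 470/3, q_Z = 770/3.
Price P = 455 - (1/2)·(1240/3) = 745/3.
Vertex's profit: (745/3 - 170)·(470/3) = 12272.2222.

12272.22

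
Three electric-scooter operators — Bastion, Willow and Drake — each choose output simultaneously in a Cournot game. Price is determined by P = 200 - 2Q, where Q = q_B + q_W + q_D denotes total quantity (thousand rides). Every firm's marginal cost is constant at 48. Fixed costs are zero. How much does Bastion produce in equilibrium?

19

Each firm earns π_i = (200 - 2Q)q_i - 48q_i.
Setting ∂π_i/∂q_i = 0 with rivals' quantities fixed: 152 - 4q_i - 2·Σ_{j≠i} q_j = 0.
With identical firms every q_j equals q_i, so Σ_{j≠i} q_j = 2q_i and 152 = 8q_i, giving q_i = 19.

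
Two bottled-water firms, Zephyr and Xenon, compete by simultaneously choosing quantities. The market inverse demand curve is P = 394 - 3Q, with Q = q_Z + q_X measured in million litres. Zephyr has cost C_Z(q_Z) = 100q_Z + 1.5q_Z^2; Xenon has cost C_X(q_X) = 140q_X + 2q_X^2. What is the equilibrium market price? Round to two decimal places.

261.33

Zephyr's profit: π_Z = (394 - 3Q)q_Z - (100q_Z + (3/2)q_Z²). Setting ∂π_Z/∂q_Z = 0: 294 - 9q_Z - 3(q_X) = 0.
Xenon's first-order condition: 254 - 10q_X - 3(q_Z) = 0.
So q_Z = (294 - 3q_X)/9 and q_X = (254 - 3q_Z)/10.
Solving the pair: q_Z = 242/9, q_X = 52/3.
Total output Q = 398/9, so price P = 394 - 3·(398/9) = 784/3.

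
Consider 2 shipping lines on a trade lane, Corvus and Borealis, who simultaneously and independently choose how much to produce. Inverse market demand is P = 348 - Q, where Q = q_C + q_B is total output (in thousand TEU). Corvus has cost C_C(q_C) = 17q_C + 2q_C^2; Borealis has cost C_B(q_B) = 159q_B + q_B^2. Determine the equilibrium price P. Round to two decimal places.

263.74

Corvus's profit: π_C = (348 - Q)q_C - (17q_C + 2q_C²). Setting ∂π_C/∂q_C = 0: 331 - 6q_C - (q_B) = 0.
Borealis's first-order condition: 189 - 4q_B - (q_C) = 0.
Rearranging gives the reaction functions q_C = (331 - q_B)/6 and q_B = (189 - q_C)/4.
Substituting one into the other gives q_C = 1135/23 and q_B = 803/23.
Total output Q = 1938/23, so price P = 348 - 1938/23 = 263.7391.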